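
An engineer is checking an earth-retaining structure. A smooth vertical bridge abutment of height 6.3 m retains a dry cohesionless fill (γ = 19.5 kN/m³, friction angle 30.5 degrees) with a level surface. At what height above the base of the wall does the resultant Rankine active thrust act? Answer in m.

K_a = 0.3267.
The pressure distribution is triangular, so the resultant acts at H/3 above the base = 6.3/3 = 2.100 m.

2.10 m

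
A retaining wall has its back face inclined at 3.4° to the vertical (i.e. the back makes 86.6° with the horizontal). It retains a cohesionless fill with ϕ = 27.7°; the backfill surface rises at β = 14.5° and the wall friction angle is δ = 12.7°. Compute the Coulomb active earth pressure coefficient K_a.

K_a = sin²(α+φ) / [sin²α · sin(α−δ) · (1 + √{sin(φ+δ)sin(φ−β) / (sin(α−δ)sin(α+β))})²].
With α = 86.6°, φ = 27.7°, δ = 12.7°, β = 14.5°: K_a = 0.4451.

0.445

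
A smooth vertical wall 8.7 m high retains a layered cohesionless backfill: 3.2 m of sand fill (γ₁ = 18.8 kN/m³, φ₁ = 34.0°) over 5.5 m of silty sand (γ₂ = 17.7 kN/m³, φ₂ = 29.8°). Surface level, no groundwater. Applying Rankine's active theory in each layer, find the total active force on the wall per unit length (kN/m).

K_a1 = tan²(45°−34.0°/2) = 0.2827; K_a2 = tan²(45°−29.8°/2) = 0.3360.
Layer 1: σ at base = K_a1 γ₁ h₁ = 17.01 kPa; P₁ = ½×17.01×3.2 = 27.21.
Layer 2: σ_v at top = γ₁h₁ = 60.16; σ_h top = K_a2×60.16 = 20.22; σ_h base = K_a2×(60.16+17.7×5.5) = 52.93.
P₂ = ½(20.22+52.93)×5.5 = 201.1. Total P_a = 27.21+201.1 = 228.4 kN/m.

228 kN/m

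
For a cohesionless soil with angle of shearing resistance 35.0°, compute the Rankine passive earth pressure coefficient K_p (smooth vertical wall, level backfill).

K_p = (1 + sin φ)/(1 − sin φ) = tan²(45° + 35.0°/2) = 3.690.

3.69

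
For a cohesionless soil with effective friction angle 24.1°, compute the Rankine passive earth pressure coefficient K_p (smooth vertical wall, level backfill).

K_p = (1 + sin φ)/(1 − sin φ) = tan²(45° + 24.1°/2) = 2.380.

2.38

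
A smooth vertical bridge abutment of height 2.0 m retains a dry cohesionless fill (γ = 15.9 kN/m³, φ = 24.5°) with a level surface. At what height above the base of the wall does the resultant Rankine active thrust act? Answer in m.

0.667 m

K_a = 0.4137.
The pressure distribution is triangular, so the resultant acts at H/3 above the base = 2.0/3 = 0.6667 m.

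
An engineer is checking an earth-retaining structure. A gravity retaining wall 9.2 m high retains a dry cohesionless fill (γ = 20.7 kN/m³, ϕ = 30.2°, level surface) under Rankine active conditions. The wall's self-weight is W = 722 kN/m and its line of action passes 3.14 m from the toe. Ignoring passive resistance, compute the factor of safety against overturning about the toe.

2.55

K_a = tan²(45° − 30.2°/2) = 0.3307.
P_a = ½K_aγH² = 0.5×0.3307×20.7×9.2² = 289.7 kN/m, acting at H/3 = 3.067 m above the base.
Overturning moment M_o = P_a × H/3 = 289.7 × 3.067 = 888.3.
Resisting moment M_r = W × 3.14 = 722 × 3.14 = 2267.
FS_overturning = M_r/M_o = 2267/888.3 = 2.552.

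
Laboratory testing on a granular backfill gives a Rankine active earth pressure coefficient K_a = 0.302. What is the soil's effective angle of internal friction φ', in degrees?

K_a = tan²(45° − φ/2) ⇒ 45° − φ/2 = arctan(√0.302) = 28.79°.
φ = 2(45° − 28.79°) = 32.42°.

32.4°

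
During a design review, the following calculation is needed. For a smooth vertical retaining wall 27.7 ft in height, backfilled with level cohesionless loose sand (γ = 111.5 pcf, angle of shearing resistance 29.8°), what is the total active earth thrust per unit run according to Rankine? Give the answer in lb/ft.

14400 lb/ft

K_a = tan²(45° − φ/2) = 0.3360.
P_a = ½ K_a γ H² = 0.5 × 0.3360 × 111.5 × 27.7² = 14370 lb/ft.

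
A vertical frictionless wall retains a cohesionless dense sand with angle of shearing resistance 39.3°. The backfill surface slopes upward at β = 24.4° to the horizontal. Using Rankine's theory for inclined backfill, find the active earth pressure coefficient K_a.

K_a = cos β · (cos β − √(cos²β − cos²φ)) / (cos β + √(cos²β − cos²φ)).
cos β = 0.9107, cos φ = 0.7738, √(cos²β − cos²φ) = 0.4801.
K_a = 0.9107 × (0.9107 − 0.4801)/(0.9107 + 0.4801) = 0.2819.

0.282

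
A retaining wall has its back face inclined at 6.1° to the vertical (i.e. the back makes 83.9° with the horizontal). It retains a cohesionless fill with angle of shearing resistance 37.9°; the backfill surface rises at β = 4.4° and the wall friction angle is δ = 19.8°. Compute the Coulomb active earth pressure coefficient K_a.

0.274

K_a = sin²(α+φ) / [sin²α · sin(α−δ) · (1 + √{sin(φ+δ)sin(φ−β) / (sin(α−δ)sin(α+β))})²].
With α = 83.9°, φ = 37.9°, δ = 19.8°, β = 4.4°: K_a = 0.2744.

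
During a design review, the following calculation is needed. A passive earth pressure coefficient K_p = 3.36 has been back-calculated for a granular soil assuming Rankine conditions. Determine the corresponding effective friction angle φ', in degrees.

32.8°

K_p = (1+sin φ)/(1−sin φ) ⇒ sin φ = (K_p − 1)/(K_p + 1) = 0.5413.
φ = arcsin(0.5413) = 32.77°.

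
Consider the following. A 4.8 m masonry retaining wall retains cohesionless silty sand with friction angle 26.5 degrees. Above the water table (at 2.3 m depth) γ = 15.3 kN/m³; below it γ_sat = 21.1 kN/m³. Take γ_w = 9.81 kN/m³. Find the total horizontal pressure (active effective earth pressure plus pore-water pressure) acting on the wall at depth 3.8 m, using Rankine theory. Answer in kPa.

K_a = (1 − sin φ)/(1 + sin φ) = 0.3829.
γ' = 21.1 − 9.81 = 11.29 kN/m³.
Effective vertical stress at 3.8 m: σ'_v = 15.3×2.3 + 11.29×1.50 = 52.12 kPa.
σ'_h = K_a σ'_v = 0.3829 × 52.12 = 19.96 kPa; u = γ_w × 1.50 = 14.71 kPa.
Total σ_h = 19.96 + 14.71 = 34.68 kPa.

34.7 kPa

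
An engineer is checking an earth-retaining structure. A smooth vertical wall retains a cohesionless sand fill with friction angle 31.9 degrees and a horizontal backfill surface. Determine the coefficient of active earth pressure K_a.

K_a = (1 − sin φ)/(1 + sin φ) = (1 − sin 31.9°)/(1 + sin 31.9°) = 0.3085.

0.309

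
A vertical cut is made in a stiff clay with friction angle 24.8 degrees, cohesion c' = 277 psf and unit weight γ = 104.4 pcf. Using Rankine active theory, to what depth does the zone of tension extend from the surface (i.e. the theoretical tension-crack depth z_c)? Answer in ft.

K_a = tan²(45° − 24.8°/2) = 0.4090; √K_a = 0.6395.
The active pressure is zero where K_a γ z = 2c√K_a, so z_c = 2c/(γ√K_a) = 2×277/(104.4×0.6395) = 8.298 ft.

8.30 ft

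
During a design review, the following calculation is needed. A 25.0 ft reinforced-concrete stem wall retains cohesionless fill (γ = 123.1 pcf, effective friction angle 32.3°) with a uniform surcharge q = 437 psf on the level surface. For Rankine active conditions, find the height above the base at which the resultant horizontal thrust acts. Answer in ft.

9.25 ft

K_a = 0.3035.
Triangular part P₁ = ½K_aγH² = 11670 at H/3 = 8.333 ft; rectangular part P₂ = K_a q H = 3316 at H/2 = 12.50 ft.
ȳ = (P₁·8.333 + P₂·12.50)/(P₁+P₂) = 9.255 ft.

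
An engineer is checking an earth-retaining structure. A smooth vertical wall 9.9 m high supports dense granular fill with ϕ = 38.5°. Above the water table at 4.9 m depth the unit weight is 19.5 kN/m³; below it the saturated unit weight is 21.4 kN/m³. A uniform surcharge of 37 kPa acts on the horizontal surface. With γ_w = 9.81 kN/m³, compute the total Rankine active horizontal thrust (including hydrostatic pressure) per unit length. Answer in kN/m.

407 kN/m

K_a = tan²(45° − φ/2) = 0.2327.
γ' = 21.4 − 9.81 = 11.59 kN/m³. h₂ = H − d_w = 5.0 m.
σ'_h: at surface K_a·q = 8.608; at WT K_a(q+γd_w) = 30.84; at base K_a(q+γd_w+γ'h₂) = 44.32 kPa.
P₁ = ½(8.608+30.84)×4.9 = 96.64; P₂ = ½(30.84+44.32)×5.0 = 187.9; P_w = ½γ_w h₂² = 122.6.
Total = 96.64+187.9+122.6 = 407.2 kN/m.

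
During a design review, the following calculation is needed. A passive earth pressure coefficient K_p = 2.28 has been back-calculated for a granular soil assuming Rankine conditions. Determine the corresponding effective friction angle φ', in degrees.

K_p = (1+sin φ)/(1−sin φ) ⇒ sin φ = (K_p − 1)/(K_p + 1) = 0.3902.
φ = arcsin(0.3902) = 22.97°.

23.0°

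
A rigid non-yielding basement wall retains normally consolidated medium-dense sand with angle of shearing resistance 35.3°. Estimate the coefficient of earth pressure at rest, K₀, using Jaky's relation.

K₀ = 1 − sin φ' = 1 − sin 35.3° = 0.4221.

0.422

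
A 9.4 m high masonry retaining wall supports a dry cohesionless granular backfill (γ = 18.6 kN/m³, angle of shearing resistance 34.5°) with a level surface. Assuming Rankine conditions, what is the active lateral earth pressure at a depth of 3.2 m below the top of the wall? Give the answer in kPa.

K_a = (1 − sin φ)/(1 + sin φ) = 0.2768.
σ_h = K_a γ z = 0.2768 × 18.6 × 3.2 = 16.48 kPa.

16.5 kPa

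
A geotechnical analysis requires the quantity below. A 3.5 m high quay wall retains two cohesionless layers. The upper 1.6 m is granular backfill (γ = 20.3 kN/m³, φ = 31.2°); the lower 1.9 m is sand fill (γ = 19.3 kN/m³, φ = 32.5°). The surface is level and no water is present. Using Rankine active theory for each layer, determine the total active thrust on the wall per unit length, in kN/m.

37.3 kN/m

K_a1 = tan²(45°−31.2°/2) = 0.3175; K_a2 = tan²(45°−32.5°/2) = 0.3010.
Layer 1: σ at base = K_a1 γ₁ h₁ = 10.31 kPa; P₁ = ½×10.31×1.6 = 8.250.
Layer 2: σ_v at top = γ₁h₁ = 32.48; σ_h top = K_a2×32.48 = 9.776; σ_h base = K_a2×(32.48+19.3×1.9) = 20.81.
P₂ = ½(9.776+20.81)×1.9 = 29.06. Total P_a = 8.250+29.06 = 37.31 kN/m.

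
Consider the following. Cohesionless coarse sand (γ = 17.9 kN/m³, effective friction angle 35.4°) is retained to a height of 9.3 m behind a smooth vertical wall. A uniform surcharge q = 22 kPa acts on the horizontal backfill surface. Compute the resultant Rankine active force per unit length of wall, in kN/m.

261 kN/m

K_a = tan²(45° − φ/2) = 0.2664.
Soil triangle: ½ K_a γ H² = 0.5×0.2664×17.9×9.3² = 206.2 kN/m.
Surcharge rectangle: K_a q H = 0.2664×22×9.3 = 54.51 kN/m.
Total = 206.2 + 54.51 = 260.7 kN/m.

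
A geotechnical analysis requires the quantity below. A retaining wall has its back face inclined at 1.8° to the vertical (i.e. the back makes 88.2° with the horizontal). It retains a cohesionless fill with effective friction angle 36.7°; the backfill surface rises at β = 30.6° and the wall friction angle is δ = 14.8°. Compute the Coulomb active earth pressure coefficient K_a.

0.406

K_a = sin²(α+φ) / [sin²α · sin(α−δ) · (1 + √{sin(φ+δ)sin(φ−β) / (sin(α−δ)sin(α+β))})²].
With α = 88.2°, φ = 36.7°, δ = 14.8°, β = 30.6°: K_a = 0.4065.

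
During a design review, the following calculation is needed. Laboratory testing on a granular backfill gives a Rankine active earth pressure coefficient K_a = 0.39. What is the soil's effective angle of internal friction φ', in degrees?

26.0°

K_a = tan²(45° − φ/2) ⇒ 45° − φ/2 = arctan(√0.39) = 31.98°.
φ = 2(45° − 31.98°) = 26.03°.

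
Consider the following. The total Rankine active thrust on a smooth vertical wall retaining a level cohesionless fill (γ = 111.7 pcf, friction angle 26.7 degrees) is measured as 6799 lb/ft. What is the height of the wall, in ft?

17.9 ft

K_a = 0.3800. P_a = ½ K_a γ H² ⇒ H = √(2P_a/(K_a γ)).
H = √(2×6799/(0.3800×111.7)) = 17.90 ft.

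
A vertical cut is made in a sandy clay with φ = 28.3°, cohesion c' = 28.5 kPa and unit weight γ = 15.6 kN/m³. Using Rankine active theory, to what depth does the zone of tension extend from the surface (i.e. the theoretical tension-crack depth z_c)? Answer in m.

6.12 m

K_a = tan²(45° − 28.3°/2) = 0.3568; √K_a = 0.5973.
The active pressure is zero where K_a γ z = 2c√K_a, so z_c = 2c/(γ√K_a) = 2×28.5/(15.6×0.5973) = 6.117 m.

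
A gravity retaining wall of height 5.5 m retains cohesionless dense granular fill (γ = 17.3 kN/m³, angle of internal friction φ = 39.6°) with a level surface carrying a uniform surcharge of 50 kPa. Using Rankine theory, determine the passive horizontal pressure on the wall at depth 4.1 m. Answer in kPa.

546 kPa

K_p = (1 + sin φ)/(1 − sin φ) = 4.516.
σ_v = γz + q = 17.3 × 4.1 + 50 = 120.9 kPa.
σ_h = K_p σ_v = 4.516 × 120.9 = 546.1 kPa.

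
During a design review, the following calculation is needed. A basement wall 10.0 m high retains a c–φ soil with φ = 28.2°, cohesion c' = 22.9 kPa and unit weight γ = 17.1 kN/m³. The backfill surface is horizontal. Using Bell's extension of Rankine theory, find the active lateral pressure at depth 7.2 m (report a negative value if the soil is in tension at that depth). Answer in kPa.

16.7 kPa

K_a = (1 − sin φ)/(1 + sin φ) = 0.3582.
σ_a = K_a γ z − 2c√K_a = 0.3582×17.1×7.2 − 2×22.9×0.5985 = 16.69 kPa.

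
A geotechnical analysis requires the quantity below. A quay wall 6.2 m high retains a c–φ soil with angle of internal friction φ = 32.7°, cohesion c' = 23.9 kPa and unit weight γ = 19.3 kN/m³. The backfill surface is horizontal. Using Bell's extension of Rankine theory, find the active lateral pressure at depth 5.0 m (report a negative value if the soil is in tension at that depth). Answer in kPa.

K_a = (1 − sin φ)/(1 + sin φ) = 0.2985.
σ_a = K_a γ z − 2c√K_a = 0.2985×19.3×5.0 − 2×23.9×0.5464 = 2.690 kPa.

2.69 kPa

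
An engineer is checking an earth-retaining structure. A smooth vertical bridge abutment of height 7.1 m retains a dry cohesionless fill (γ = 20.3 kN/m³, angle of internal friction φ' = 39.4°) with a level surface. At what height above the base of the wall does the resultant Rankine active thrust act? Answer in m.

2.37 m

K_a = 0.2234.
The pressure distribution is triangular, so the resultant acts at H/3 above the base = 7.1/3 = 2.367 m.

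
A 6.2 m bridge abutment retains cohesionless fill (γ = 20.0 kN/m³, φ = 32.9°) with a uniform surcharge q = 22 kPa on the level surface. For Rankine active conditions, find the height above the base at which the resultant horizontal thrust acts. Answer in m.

K_a = 0.2960.
Triangular part P₁ = ½K_aγH² = 113.8 at H/3 = 2.067 m; rectangular part P₂ = K_a q H = 40.38 at H/2 = 3.100 m.
ȳ = (P₁·2.067 + P₂·3.100)/(P₁+P₂) = 2.337 m.

2.34 m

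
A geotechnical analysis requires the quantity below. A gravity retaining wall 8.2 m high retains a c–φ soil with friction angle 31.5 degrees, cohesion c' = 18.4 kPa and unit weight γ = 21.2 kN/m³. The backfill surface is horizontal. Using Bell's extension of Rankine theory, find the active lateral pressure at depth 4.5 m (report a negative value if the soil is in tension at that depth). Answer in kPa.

K_a = (1 − sin φ)/(1 + sin φ) = 0.3136.
σ_a = K_a γ z − 2c√K_a = 0.3136×21.2×4.5 − 2×18.4×0.5600 = 9.311 kPa.

9.31 kPa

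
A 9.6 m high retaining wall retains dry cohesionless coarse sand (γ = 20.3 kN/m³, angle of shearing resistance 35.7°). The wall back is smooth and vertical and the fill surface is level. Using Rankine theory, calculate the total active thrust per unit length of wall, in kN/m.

246 kN/m

K_a = tan²(45° − φ/2) = 0.2630.
P_a = ½ K_a γ H² = 0.5 × 0.2630 × 20.3 × 9.6² = 246.0 kN/m.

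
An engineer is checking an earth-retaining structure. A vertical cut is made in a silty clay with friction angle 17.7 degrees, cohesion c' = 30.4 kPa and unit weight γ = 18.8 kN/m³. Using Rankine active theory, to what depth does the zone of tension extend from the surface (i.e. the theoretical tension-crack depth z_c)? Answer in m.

K_a = tan²(45° − 17.7°/2) = 0.5337; √K_a = 0.7306.
The active pressure is zero where K_a γ z = 2c√K_a, so z_c = 2c/(γ√K_a) = 2×30.4/(18.8×0.7306) = 4.427 m.

4.43 m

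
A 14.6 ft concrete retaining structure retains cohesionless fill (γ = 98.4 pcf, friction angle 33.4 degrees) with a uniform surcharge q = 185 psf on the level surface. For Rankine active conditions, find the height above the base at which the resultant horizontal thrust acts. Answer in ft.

5.37 ft

K_a = 0.2899.
Triangular part P₁ = ½K_aγH² = 3041 at H/3 = 4.867 ft; rectangular part P₂ = K_a q H = 783.1 at H/2 = 7.300 ft.
ȳ = (P₁·4.867 + P₂·7.300)/(P₁+P₂) = 5.365 ft.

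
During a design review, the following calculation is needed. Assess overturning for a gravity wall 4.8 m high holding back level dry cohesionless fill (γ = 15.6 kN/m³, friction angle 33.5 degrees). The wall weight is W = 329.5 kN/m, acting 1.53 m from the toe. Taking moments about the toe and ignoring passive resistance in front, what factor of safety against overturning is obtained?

K_a = tan²(45° − 33.5°/2) = 0.2887.
P_a = ½K_aγH² = 0.5×0.2887×15.6×4.8² = 51.89 kN/m, acting at H/3 = 1.600 m above the base.
Overturning moment M_o = P_a × H/3 = 51.89 × 1.600 = 83.02.
Resisting moment M_r = W × 1.53 = 329.5 × 1.53 = 504.1.
FS_overturning = M_r/M_o = 504.1/83.02 = 6.073.

6.07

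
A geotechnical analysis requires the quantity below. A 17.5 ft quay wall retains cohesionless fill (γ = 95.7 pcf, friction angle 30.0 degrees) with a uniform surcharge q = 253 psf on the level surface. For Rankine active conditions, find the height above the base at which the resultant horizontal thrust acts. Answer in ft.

K_a = 0.3333.
Triangular part P₁ = ½K_aγH² = 4885 at H/3 = 5.833 ft; rectangular part P₂ = K_a q H = 1476 at H/2 = 8.750 ft.
ȳ = (P₁·5.833 + P₂·8.750)/(P₁+P₂) = 6.510 ft.

6.51 ft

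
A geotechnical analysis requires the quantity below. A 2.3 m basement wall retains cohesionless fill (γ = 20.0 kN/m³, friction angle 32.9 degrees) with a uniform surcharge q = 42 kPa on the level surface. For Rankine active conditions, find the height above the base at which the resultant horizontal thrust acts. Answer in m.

1.01 m

K_a = 0.2960.
Triangular part P₁ = ½K_aγH² = 15.66 at H/3 = 0.7667 m; rectangular part P₂ = K_a q H = 28.60 at H/2 = 1.150 m.
ȳ = (P₁·0.7667 + P₂·1.150)/(P₁+P₂) = 1.014 m.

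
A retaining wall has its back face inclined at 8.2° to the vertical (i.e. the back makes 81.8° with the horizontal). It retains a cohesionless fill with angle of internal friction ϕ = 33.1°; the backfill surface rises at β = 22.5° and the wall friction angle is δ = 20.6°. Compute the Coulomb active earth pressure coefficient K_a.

0.477

K_a = sin²(α+φ) / [sin²α · sin(α−δ) · (1 + √{sin(φ+δ)sin(φ−β) / (sin(α−δ)sin(α+β))})²].
With α = 81.8°, φ = 33.1°, δ = 20.6°, β = 22.5°: K_a = 0.4767.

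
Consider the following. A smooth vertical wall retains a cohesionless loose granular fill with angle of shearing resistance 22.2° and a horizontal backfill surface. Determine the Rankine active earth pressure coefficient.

0.452

K_a = tan²(45° − φ/2) = tan²(33.90°) = 0.4515.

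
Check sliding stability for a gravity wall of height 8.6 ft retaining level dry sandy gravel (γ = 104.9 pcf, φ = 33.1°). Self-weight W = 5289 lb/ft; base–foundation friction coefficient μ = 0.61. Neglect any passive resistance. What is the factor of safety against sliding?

K_a = tan²(45° − 33.1°/2) = 0.2936.
P_a = ½K_aγH² = 0.5×0.2936×104.9×8.6² = 1139 lb/ft, acting at H/3 = 2.867 ft above the base.
FS_sliding = μW / P_a = 0.61×5289 / 1139 = 2.833.

2.83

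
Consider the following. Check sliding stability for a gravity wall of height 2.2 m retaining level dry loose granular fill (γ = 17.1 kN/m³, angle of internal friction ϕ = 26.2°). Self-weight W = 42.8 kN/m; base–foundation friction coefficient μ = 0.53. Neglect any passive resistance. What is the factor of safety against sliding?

K_a = tan²(45° − 26.2°/2) = 0.3874.
P_a = ½K_aγH² = 0.5×0.3874×17.1×2.2² = 16.03 kN/m, acting at H/3 = 0.7333 m above the base.
FS_sliding = μW / P_a = 0.53×42.8 / 16.03 = 1.415.

1.41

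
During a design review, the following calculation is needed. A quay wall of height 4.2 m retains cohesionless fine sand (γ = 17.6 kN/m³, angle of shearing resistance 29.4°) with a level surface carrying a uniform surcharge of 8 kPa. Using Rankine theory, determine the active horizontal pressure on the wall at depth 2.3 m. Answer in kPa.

K_a = (1 − sin φ)/(1 + sin φ) = 0.3415.
σ_v = γz + q = 17.6 × 2.3 + 8 = 48.48 kPa.
σ_h = K_a σ_v = 0.3415 × 48.48 = 16.55 kPa.

16.6 kPa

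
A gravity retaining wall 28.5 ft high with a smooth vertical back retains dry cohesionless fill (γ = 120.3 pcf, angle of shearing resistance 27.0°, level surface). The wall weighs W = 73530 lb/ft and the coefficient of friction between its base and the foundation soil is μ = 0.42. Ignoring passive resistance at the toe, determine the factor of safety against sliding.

K_a = tan²(45° − 27.0°/2) = 0.3755.
P_a = ½K_aγH² = 0.5×0.3755×120.3×28.5² = 18350 lb/ft, acting at H/3 = 9.500 ft above the base.
FS_sliding = μW / P_a = 0.42×73530 / 18350 = 1.683.

1.68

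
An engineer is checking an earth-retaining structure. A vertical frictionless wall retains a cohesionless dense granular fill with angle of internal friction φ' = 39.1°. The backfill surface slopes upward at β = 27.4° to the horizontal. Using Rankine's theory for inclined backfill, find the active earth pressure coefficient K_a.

0.307

K_a = cos β · (cos β − √(cos²β − cos²φ)) / (cos β + √(cos²β − cos²φ)).
cos β = 0.8878, cos φ = 0.7760, √(cos²β − cos²φ) = 0.4312.
K_a = 0.8878 × (0.8878 − 0.4312)/(0.8878 + 0.4312) = 0.3073.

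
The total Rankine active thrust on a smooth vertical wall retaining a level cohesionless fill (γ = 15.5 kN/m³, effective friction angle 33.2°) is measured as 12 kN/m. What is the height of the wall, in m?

K_a = 0.2924. P_a = ½ K_a γ H² ⇒ H = √(2P_a/(K_a γ)).
H = √(2×12/(0.2924×15.5)) = 2.301 m.

2.30 m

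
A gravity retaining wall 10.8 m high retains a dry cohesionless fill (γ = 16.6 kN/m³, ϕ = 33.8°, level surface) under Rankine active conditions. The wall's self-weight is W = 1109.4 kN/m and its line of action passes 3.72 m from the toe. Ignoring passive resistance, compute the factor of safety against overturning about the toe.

4.15

K_a = tan²(45° − 33.8°/2) = 0.2851.
P_a = ½K_aγH² = 0.5×0.2851×16.6×10.8² = 276.0 kN/m, acting at H/3 = 3.600 m above the base.
Overturning moment M_o = P_a × H/3 = 276.0 × 3.600 = 993.6.
Resisting moment M_r = W × 3.72 = 1109.4 × 3.72 = 4127.
FS_overturning = M_r/M_o = 4127/993.6 = 4.153.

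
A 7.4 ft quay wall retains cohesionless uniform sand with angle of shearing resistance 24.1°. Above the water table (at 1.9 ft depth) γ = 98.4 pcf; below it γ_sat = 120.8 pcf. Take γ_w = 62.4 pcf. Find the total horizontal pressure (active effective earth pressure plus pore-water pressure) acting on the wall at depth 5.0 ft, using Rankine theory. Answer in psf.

K_a = (1 − sin φ)/(1 + sin φ) = 0.4201.
γ' = 120.8 − 62.4 = 58.40 pcf.
Effective vertical stress at 5.0 ft: σ'_v = 98.4×1.9 + 58.40×3.10 = 368.0 psf.
σ'_h = K_a σ'_v = 0.4201 × 368.0 = 154.6 psf; u = γ_w × 3.10 = 193.4 psf.
Total σ_h = 154.6 + 193.4 = 348.0 psf.

348 psf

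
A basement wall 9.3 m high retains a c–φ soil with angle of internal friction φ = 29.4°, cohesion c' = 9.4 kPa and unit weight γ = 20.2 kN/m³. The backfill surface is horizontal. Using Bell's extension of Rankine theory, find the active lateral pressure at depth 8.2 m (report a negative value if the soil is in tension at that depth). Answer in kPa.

45.6 kPa

K_a = (1 − sin φ)/(1 + sin φ) = 0.3415.
σ_a = K_a γ z − 2c√K_a = 0.3415×20.2×8.2 − 2×9.4×0.5844 = 45.57 kPa.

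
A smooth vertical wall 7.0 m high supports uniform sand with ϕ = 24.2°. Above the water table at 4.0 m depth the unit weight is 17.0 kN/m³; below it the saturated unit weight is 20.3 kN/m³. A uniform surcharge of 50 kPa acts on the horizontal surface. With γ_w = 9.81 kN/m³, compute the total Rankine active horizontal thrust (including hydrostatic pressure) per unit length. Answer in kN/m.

K_a = tan²(45° − φ/2) = 0.4185.
γ' = 20.3 − 9.81 = 10.49 kN/m³. h₂ = H − d_w = 3.0 m.
σ'_h: at surface K_a·q = 20.93; at WT K_a(q+γd_w) = 49.39; at base K_a(q+γd_w+γ'h₂) = 62.56 kPa.
P₁ = ½(20.93+49.39)×4.0 = 140.6; P₂ = ½(49.39+62.56)×3.0 = 167.9; P_w = ½γ_w h₂² = 44.14.
Total = 140.6+167.9+44.14 = 352.7 kN/m.

353 kN/m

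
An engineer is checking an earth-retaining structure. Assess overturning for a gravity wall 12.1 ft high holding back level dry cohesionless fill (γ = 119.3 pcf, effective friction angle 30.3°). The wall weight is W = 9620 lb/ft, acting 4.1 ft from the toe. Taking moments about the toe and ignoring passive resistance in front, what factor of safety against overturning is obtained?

3.40

K_a = tan²(45° − 30.3°/2) = 0.3293.
P_a = ½K_aγH² = 0.5×0.3293×119.3×12.1² = 2876 lb/ft, acting at H/3 = 4.033 ft above the base.
Overturning moment M_o = P_a × H/3 = 2876 × 4.033 = 11600.
Resisting moment M_r = W × 4.1 = 9620 × 4.1 = 39440.
FS_overturning = M_r/M_o = 39440/11600 = 3.400.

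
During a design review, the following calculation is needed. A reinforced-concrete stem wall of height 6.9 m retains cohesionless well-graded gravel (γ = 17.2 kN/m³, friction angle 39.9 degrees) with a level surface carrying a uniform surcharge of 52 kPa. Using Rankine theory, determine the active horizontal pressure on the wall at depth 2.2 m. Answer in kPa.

19.6 kPa

K_a = (1 − sin φ)/(1 + sin φ) = 0.2184.
σ_v = γz + q = 17.2 × 2.2 + 52 = 89.84 kPa.
σ_h = K_a σ_v = 0.2184 × 89.84 = 19.62 kPa.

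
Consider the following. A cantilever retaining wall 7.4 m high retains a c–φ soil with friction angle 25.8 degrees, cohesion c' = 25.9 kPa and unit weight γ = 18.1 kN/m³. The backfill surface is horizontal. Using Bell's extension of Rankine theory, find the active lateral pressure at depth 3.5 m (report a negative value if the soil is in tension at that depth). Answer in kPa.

-7.57 kPa

K_a = (1 − sin φ)/(1 + sin φ) = 0.3935.
σ_a = K_a γ z − 2c√K_a = 0.3935×18.1×3.5 − 2×25.9×0.6273 = -7.566 kPa.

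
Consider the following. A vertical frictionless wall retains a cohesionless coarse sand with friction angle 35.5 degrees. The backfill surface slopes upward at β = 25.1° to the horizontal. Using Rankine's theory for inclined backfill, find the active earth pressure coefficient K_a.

0.354

K_a = cos β · (cos β − √(cos²β − cos²φ)) / (cos β + √(cos²β − cos²φ)).
cos β = 0.9056, cos φ = 0.8141, √(cos²β − cos²φ) = 0.3966.
K_a = 0.9056 × (0.9056 − 0.3966)/(0.9056 + 0.3966) = 0.3540.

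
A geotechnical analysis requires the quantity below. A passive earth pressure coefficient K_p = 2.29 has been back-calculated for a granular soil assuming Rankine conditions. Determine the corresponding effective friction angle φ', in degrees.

23.1°

K_p = (1+sin φ)/(1−sin φ) ⇒ sin φ = (K_p − 1)/(K_p + 1) = 0.3921.
φ = arcsin(0.3921) = 23.09°.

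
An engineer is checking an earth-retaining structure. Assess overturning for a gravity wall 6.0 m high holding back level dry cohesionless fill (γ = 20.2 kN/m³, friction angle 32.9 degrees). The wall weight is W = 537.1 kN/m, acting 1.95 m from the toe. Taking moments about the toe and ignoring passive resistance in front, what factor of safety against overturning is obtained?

4.87

K_a = tan²(45° − 32.9°/2) = 0.2960.
P_a = ½K_aγH² = 0.5×0.2960×20.2×6.0² = 107.6 kN/m, acting at H/3 = 2.000 m above the base.
Overturning moment M_o = P_a × H/3 = 107.6 × 2.000 = 215.3.
Resisting moment M_r = W × 1.95 = 537.1 × 1.95 = 1047.
FS_overturning = M_r/M_o = 1047/215.3 = 4.865.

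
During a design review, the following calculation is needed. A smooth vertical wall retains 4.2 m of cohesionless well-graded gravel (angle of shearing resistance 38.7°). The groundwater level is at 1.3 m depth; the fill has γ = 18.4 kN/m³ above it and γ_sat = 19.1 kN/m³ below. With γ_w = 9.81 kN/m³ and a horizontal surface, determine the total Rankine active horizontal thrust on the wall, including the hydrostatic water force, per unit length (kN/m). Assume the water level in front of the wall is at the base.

K_a = tan²(45° − φ/2) = 0.2306.
γ' = 19.1 − 9.81 = 9.290 kN/m³. Depth below WT = 2.9 m.
σ'_h at WT = K_a γ d_w = 5.516 kPa; at base = 5.516 + K_a γ' × 2.9 = 11.73 kPa.
P₁ (0–1.3 m) = ½×5.516×1.3 = 3.585. P₂ (1.3–4.2 m) = ½(5.516+11.73)×2.9 = 25.00.
P_w = ½ γ_w h₂² = 0.5×9.81×2.9² = 41.25. Total = 3.585+25.00+41.25 = 69.84 kN/m.

69.8 kN/m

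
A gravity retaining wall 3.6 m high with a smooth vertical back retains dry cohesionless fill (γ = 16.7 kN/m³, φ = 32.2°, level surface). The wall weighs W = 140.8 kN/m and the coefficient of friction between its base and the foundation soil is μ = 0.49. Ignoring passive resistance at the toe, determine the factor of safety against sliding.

K_a = tan²(45° − 32.2°/2) = 0.3047.
P_a = ½K_aγH² = 0.5×0.3047×16.7×3.6² = 32.98 kN/m, acting at H/3 = 1.200 m above the base.
FS_sliding = μW / P_a = 0.49×140.8 / 32.98 = 2.092.

2.09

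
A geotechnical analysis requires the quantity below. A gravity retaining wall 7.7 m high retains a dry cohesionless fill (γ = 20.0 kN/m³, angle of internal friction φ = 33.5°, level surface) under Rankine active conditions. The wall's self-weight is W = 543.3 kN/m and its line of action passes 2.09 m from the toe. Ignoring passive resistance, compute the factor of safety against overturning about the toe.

2.58

K_a = tan²(45° − 33.5°/2) = 0.2887.
P_a = ½K_aγH² = 0.5×0.2887×20.0×7.7² = 171.2 kN/m, acting at H/3 = 2.567 m above the base.
Overturning moment M_o = P_a × H/3 = 171.2 × 2.567 = 439.4.
Resisting moment M_r = W × 2.09 = 543.3 × 2.09 = 1135.
FS_overturning = M_r/M_o = 1135/439.4 = 2.584.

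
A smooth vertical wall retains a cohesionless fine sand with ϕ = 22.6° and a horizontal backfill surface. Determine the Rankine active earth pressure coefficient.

0.445

K_a = (1 − sin φ)/(1 + sin φ) = (1 − sin 22.6°)/(1 + sin 22.6°) = 0.4448.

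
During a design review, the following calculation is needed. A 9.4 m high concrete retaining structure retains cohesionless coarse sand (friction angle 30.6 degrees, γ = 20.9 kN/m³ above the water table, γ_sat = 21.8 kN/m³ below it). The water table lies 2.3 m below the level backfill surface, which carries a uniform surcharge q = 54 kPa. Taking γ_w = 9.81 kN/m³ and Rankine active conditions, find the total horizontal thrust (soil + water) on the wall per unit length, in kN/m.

K_a = tan²(45° − φ/2) = 0.3253.
γ' = 21.8 − 9.81 = 11.99 kN/m³. h₂ = H − d_w = 7.1 m.
σ'_h: at surface K_a·q = 17.57; at WT K_a(q+γd_w) = 33.21; at base K_a(q+γd_w+γ'h₂) = 60.90 kPa.
P₁ = ½(17.57+33.21)×2.3 = 58.39; P₂ = ½(33.21+60.90)×7.1 = 334.1; P_w = ½γ_w h₂² = 247.3.
Total = 58.39+334.1+247.3 = 639.8 kN/m.

640 kN/m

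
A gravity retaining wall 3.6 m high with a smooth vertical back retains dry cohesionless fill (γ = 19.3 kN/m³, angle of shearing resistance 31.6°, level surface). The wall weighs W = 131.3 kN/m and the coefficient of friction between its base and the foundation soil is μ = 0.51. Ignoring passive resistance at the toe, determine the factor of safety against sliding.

1.71

K_a = tan²(45° − 31.6°/2) = 0.3123.
P_a = ½K_aγH² = 0.5×0.3123×19.3×3.6² = 39.06 kN/m, acting at H/3 = 1.200 m above the base.
FS_sliding = μW / P_a = 0.51×131.3 / 39.06 = 1.714.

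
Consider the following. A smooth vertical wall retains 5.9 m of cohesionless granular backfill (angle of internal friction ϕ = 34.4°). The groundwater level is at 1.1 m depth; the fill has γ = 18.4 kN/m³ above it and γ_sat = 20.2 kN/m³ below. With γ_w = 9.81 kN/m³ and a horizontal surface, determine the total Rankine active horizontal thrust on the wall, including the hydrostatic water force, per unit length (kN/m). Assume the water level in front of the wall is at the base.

176 kN/m

K_a = tan²(45° − φ/2) = 0.2780.
γ' = 20.2 − 9.81 = 10.39 kN/m³. Depth below WT = 4.8 m.
σ'_h at WT = K_a γ d_w = 5.626 kPa; at base = 5.626 + K_a γ' × 4.8 = 19.49 kPa.
P₁ (0–1.1 m) = ½×5.626×1.1 = 3.094. P₂ (1.1–5.9 m) = ½(5.626+19.49)×4.8 = 60.28.
P_w = ½ γ_w h₂² = 0.5×9.81×4.8² = 113.0. Total = 3.094+60.28+113.0 = 176.4 kN/m.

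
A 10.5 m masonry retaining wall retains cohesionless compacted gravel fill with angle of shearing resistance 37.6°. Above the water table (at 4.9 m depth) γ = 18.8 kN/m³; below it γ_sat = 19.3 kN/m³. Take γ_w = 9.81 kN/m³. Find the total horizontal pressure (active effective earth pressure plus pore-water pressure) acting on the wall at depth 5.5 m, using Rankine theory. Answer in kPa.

29.6 kPa

K_a = (1 − sin φ)/(1 + sin φ) = 0.2421.
γ' = 19.3 − 9.81 = 9.490 kN/m³.
Effective vertical stress at 5.5 m: σ'_v = 18.8×4.9 + 9.490×0.600 = 97.81 kPa.
σ'_h = K_a σ'_v = 0.2421 × 97.81 = 23.68 kPa; u = γ_w × 0.600 = 5.886 kPa.
Total σ_h = 23.68 + 5.886 = 29.57 kPa.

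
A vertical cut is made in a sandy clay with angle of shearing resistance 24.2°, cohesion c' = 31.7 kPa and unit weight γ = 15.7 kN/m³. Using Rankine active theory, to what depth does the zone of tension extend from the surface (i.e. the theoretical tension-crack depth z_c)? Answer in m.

K_a = tan²(45° − 24.2°/2) = 0.4185; √K_a = 0.6469.
The active pressure is zero where K_a γ z = 2c√K_a, so z_c = 2c/(γ√K_a) = 2×31.7/(15.7×0.6469) = 6.242 m.

6.24 m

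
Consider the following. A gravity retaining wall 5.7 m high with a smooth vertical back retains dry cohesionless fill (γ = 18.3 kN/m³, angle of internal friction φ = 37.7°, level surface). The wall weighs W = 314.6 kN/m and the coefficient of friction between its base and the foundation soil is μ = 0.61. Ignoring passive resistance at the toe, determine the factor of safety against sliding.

K_a = tan²(45° − 37.7°/2) = 0.2411.
P_a = ½K_aγH² = 0.5×0.2411×18.3×5.7² = 71.66 kN/m, acting at H/3 = 1.900 m above the base.
FS_sliding = μW / P_a = 0.61×314.6 / 71.66 = 2.678.

2.68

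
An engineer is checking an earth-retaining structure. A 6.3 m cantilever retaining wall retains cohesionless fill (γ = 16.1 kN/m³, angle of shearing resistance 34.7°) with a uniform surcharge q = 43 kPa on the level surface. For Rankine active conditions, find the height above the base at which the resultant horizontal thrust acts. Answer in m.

2.58 m

K_a = 0.2745.
Triangular part P₁ = ½K_aγH² = 87.69 at H/3 = 2.100 m; rectangular part P₂ = K_a q H = 74.35 at H/2 = 3.150 m.
ȳ = (P₁·2.100 + P₂·3.150)/(P₁+P₂) = 2.582 m.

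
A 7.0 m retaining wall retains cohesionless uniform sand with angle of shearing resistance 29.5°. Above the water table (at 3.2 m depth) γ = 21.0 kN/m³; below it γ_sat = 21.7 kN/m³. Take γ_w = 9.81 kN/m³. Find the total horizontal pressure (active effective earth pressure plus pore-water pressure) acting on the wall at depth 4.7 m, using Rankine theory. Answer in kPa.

43.6 kPa

K_a = (1 − sin φ)/(1 + sin φ) = 0.3401.
γ' = 21.7 − 9.81 = 11.89 kN/m³.
Effective vertical stress at 4.7 m: σ'_v = 21.0×3.2 + 11.89×1.50 = 85.03 kPa.
σ'_h = K_a σ'_v = 0.3401 × 85.03 = 28.92 kPa; u = γ_w × 1.50 = 14.71 kPa.
Total σ_h = 28.92 + 14.71 = 43.64 kPa.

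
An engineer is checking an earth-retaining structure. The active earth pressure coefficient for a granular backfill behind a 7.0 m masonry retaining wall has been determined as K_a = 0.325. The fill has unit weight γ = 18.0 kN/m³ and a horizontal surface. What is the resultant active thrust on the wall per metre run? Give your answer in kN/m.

143 kN/m

P = ½ K_a γ H² = 0.5 × 0.325 × 18.0 × 7.0² = 143.3 kN/m.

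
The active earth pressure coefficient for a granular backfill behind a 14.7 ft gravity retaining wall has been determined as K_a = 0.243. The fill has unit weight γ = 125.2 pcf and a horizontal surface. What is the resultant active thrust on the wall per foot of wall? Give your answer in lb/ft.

3290 lb/ft

P = ½ K_a γ H² = 0.5 × 0.243 × 125.2 × 14.7² = 3287 lb/ft.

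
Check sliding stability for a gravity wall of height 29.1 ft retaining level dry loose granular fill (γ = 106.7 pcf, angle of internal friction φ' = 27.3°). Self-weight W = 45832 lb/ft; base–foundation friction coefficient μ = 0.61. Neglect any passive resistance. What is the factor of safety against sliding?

K_a = tan²(45° − 27.3°/2) = 0.3711.
P_a = ½K_aγH² = 0.5×0.3711×106.7×29.1² = 16770 lb/ft, acting at H/3 = 9.700 ft above the base.
FS_sliding = μW / P_a = 0.61×45832 / 16770 = 1.667.

1.67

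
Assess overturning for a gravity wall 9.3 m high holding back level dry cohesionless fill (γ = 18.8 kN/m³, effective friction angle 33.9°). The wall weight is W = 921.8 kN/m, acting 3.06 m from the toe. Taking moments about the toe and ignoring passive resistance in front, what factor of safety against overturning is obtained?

K_a = tan²(45° − 33.9°/2) = 0.2839.
P_a = ½K_aγH² = 0.5×0.2839×18.8×9.3² = 230.8 kN/m, acting at H/3 = 3.100 m above the base.
Overturning moment M_o = P_a × H/3 = 230.8 × 3.100 = 715.5.
Resisting moment M_r = W × 3.06 = 921.8 × 3.06 = 2821.
FS_overturning = M_r/M_o = 2821/715.5 = 3.942.

3.94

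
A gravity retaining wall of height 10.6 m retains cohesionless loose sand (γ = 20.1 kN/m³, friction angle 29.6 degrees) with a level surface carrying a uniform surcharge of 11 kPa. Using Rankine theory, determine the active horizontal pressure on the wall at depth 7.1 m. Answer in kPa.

K_a = (1 − sin φ)/(1 + sin φ) = 0.3387.
σ_v = γz + q = 20.1 × 7.1 + 11 = 153.7 kPa.
σ_h = K_a σ_v = 0.3387 × 153.7 = 52.07 kPa.

52.1 kPa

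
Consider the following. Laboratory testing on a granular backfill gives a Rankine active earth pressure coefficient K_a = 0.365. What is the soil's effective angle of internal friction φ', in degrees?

K_a = tan²(45° − φ/2) ⇒ 45° − φ/2 = arctan(√0.365) = 31.14°.
φ = 2(45° − 31.14°) = 27.72°.

27.7°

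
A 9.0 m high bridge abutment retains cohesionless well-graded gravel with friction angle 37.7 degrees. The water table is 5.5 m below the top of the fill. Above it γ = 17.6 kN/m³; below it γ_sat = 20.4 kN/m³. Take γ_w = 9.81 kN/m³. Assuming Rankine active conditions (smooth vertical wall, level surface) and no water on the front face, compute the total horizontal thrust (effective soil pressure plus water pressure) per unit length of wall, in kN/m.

222 kN/m

K_a = tan²(45° − φ/2) = 0.2411.
γ' = 20.4 − 9.81 = 10.59 kN/m³. Depth below WT = 3.5 m.
σ'_h at WT = K_a γ d_w = 23.33 kPa; at base = 23.33 + K_a γ' × 3.5 = 32.27 kPa.
P₁ (0–5.5 m) = ½×23.33×5.5 = 64.17. P₂ (5.5–9.0 m) = ½(23.33+32.27)×3.5 = 97.31.
P_w = ½ γ_w h₂² = 0.5×9.81×3.5² = 60.09. Total = 64.17+97.31+60.09 = 221.6 kN/m.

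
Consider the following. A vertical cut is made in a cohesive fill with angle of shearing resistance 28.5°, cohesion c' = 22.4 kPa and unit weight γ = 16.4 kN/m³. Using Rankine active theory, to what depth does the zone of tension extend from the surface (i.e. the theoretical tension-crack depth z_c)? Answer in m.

4.59 m

K_a = tan²(45° − 28.5°/2) = 0.3540; √K_a = 0.5949.
The active pressure is zero where K_a γ z = 2c√K_a, so z_c = 2c/(γ√K_a) = 2×22.4/(16.4×0.5949) = 4.592 m.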